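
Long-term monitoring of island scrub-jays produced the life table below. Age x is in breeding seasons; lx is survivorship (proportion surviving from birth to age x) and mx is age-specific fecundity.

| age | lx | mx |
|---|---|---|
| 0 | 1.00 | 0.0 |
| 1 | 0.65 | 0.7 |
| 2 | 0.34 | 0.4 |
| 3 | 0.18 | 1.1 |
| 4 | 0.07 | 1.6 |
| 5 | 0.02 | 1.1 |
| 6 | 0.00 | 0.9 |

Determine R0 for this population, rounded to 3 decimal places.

0.923

lx·mx by age: 0, 0.455, 0.136, 0.198, 0.112, 0.022, 0
R0 = Σ lx·mx = 0.923 → 0.923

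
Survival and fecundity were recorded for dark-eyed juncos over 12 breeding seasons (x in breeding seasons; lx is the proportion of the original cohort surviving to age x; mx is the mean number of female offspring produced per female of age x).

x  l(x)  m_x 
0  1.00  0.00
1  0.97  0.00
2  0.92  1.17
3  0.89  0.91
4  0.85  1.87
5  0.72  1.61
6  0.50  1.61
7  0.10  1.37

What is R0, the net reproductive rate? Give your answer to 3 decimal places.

lx·mx by age: 0, 0, 1.0764, 0.8099, 1.5895, 1.1592, 0.805, 0.137
R0 = Σ lx·mx = 5.577 → 5.577

5.577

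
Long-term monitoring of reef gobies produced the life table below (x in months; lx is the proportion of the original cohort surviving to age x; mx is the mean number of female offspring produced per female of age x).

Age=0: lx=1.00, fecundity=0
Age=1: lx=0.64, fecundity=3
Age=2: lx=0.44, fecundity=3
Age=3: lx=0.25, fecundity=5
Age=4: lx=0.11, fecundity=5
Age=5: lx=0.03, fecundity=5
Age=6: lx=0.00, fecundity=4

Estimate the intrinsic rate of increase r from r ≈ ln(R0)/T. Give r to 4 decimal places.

0.7590

R0 = Σ lx·mx = 0 + 1.92 + 1.32 + 1.25 + 0.55 + 0.15 + 0 = 5.19
Σ x·lx·mx = 11.26; T = 11.26/5.19 = 2.16956…
r ≈ ln(R0)/T = ln(5.19)/2.16956… = 0.759018… → 0.7590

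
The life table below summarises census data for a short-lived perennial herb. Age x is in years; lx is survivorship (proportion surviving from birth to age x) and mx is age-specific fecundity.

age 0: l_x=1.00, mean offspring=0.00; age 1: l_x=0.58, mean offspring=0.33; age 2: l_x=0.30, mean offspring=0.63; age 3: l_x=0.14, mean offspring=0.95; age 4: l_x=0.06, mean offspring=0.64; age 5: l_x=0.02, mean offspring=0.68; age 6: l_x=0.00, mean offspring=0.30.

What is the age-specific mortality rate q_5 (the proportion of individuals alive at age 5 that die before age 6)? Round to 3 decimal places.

q_5 = (l_5 − l_6) / l_5 = (0.02 − 0) / 0.02
     = 0.02 / 0.02 = 1 → 1.000

1.000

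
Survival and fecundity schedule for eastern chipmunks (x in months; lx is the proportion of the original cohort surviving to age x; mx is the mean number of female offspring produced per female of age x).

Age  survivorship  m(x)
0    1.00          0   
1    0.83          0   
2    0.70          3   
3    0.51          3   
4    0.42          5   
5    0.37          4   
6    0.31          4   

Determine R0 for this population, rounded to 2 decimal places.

lx·mx by age: 0, 0, 2.1, 1.53, 2.1, 1.48, 1.24
R0 = Σ lx·mx = 8.45 → 8.45

8.45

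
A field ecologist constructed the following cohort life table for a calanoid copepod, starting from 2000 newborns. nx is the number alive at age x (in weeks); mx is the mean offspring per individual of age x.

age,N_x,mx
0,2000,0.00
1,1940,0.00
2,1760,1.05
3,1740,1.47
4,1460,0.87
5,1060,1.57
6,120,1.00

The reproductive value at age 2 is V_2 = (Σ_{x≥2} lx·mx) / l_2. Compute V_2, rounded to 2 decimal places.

4.24

lx = nx/n0 = nx/2000: 1, 0.97, 0.88, 0.87, 0.73, 0.53, 0.06
lx·mx for x ≥ 2: 0.924, 1.2789, 0.6351, 0.8321, 0.06 → sum = 3.7301
V_2 = 3.7301 / l_2 = 3.7301 / 0.88 = 4.23875 → 4.24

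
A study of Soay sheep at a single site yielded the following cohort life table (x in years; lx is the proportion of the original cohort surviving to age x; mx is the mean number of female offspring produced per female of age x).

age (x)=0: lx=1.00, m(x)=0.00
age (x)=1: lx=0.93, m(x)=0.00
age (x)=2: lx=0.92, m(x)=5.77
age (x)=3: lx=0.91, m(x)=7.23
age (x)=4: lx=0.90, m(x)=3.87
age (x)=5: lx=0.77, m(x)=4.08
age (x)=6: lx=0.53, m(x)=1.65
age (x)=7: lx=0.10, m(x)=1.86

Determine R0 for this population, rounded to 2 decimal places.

19.57

lx·mx by age: 0, 0, 5.3084, 6.5793, 3.483, 3.1416, 0.8745, 0.186
R0 = Σ lx·mx = 19.5728 → 19.57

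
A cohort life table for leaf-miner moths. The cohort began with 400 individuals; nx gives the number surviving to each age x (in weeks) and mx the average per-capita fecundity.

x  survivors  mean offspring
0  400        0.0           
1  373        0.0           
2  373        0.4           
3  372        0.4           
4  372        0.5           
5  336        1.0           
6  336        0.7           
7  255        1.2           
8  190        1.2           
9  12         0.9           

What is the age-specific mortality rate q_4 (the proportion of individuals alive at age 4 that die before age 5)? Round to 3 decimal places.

0.097

lx = nx/n0 = nx/400: 1, 0.9325, 0.9325, 0.93, 0.93, 0.84, 0.84, 0.6375, 0.475, 0.03
q_4 = (l_4 − l_5) / l_4 = (0.93 − 0.84) / 0.93
     = 0.09 / 0.93 = 0.096774… → 0.097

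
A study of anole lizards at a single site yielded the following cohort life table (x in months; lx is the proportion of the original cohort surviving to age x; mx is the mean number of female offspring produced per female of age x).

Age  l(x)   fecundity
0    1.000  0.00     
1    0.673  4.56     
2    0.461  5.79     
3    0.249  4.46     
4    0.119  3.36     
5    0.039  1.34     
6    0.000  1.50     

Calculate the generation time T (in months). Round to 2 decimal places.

lx·mx: 0, 3.06888, 2.66919, 1.11054, 0.39984, 0.05226, 0 → R0 = 7.30071
x·lx·mx: 0, 3.06888, 5.33838, 3.33162, 1.59936, 0.2613, 0 → Σ = 13.59954
T = 13.59954 / 7.30071 = 1.86277… → 1.86

1.86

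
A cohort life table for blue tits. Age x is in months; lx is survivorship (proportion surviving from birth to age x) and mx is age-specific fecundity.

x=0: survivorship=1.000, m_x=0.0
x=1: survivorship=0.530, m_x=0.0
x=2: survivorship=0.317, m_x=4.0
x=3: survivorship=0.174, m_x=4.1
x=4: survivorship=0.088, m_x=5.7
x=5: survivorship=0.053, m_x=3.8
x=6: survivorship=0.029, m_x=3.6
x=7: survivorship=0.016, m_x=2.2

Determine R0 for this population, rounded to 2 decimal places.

2.82

lx·mx by age: 0, 0, 1.268, 0.7134, 0.5016, 0.2014, 0.1044, 0.0352
R0 = Σ lx·mx = 2.824 → 2.82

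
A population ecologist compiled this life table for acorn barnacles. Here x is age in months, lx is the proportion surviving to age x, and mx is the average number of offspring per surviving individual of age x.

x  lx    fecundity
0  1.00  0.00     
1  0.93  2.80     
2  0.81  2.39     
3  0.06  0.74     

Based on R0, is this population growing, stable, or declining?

R0 = Σ lx·mx = 0 + 2.604 + 1.9359 + 0.0444 = 4.5843
R0 > 1, so the population is growing.

growing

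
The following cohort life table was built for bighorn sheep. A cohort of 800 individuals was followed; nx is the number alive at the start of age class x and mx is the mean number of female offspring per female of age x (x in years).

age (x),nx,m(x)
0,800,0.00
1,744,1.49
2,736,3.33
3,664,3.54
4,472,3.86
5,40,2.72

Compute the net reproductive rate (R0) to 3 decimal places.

9.801

lx = nx/n0 = nx/800: 1, 0.93, 0.92, 0.83, 0.59, 0.05
lx·mx by age: 0, 1.3857, 3.0636, 2.9382, 2.2774, 0.136
R0 = Σ lx·mx = 9.8009 → 9.801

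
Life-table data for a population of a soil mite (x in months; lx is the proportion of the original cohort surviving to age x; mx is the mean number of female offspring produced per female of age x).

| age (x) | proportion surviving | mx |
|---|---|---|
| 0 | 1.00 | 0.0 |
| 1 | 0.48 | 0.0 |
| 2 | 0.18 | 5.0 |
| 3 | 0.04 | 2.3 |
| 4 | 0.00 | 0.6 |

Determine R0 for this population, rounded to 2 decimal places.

lx·mx by age: 0, 0, 0.9, 0.092, 0
R0 = Σ lx·mx = 0.992 → 0.99

0.99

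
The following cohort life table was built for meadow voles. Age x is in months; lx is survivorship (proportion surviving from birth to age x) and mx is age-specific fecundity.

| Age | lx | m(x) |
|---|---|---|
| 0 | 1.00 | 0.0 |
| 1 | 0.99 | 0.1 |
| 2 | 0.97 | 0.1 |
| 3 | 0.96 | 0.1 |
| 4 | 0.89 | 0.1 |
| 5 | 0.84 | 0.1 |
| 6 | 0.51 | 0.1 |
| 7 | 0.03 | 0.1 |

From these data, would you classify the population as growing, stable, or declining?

R0 = Σ lx·mx = 0 + 0.099 + 0.097 + 0.096 + 0.089 + 0.084 + 0.051 + 0.003 = 0.519
R0 < 1, so the population is declining.

declining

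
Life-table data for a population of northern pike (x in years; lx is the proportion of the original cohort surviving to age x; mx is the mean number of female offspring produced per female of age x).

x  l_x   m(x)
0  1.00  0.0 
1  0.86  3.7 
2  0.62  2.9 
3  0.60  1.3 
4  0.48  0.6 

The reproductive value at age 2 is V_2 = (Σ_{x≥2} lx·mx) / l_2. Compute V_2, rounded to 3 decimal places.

4.623

lx·mx for x ≥ 2: 1.798, 0.78, 0.288 → sum = 2.866
V_2 = 2.866 / l_2 = 2.866 / 0.62 = 4.622581… → 4.623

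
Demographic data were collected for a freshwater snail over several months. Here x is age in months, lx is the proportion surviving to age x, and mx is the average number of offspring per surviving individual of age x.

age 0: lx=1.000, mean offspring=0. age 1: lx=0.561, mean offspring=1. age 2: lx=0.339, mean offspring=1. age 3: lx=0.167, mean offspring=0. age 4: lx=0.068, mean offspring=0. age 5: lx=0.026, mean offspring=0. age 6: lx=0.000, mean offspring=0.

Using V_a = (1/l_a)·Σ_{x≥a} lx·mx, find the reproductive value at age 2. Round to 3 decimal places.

1.000

lx·mx for x ≥ 2: 0.339, 0, 0, 0, 0 → sum = 0.339
V_2 = 0.339 / l_2 = 0.339 / 0.339 = 1 → 1.000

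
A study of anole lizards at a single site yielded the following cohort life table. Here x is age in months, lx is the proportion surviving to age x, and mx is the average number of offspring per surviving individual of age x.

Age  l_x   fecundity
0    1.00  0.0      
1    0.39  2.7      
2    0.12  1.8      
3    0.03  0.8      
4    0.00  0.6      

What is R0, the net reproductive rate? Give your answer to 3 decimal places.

1.293

lx·mx by age: 0, 1.053, 0.216, 0.024, 0
R0 = Σ lx·mx = 1.293 → 1.293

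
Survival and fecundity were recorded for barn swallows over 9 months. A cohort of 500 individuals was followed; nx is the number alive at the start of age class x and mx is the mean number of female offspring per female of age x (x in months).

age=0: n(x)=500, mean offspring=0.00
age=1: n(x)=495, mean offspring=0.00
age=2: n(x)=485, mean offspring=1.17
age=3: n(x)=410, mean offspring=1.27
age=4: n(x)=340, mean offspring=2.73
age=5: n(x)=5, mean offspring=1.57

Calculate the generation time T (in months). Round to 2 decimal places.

lx = nx/n0 = nx/500: 1, 0.99, 0.97, 0.82, 0.68, 0.01
lx·mx: 0, 0, 1.1349, 1.0414, 1.8564, 0.0157 → R0 = 4.0484
x·lx·mx: 0, 0, 2.2698, 3.1242, 7.4256, 0.0785 → Σ = 12.8981
T = 12.8981 / 4.0484 = 3.185975… → 3.19

3.19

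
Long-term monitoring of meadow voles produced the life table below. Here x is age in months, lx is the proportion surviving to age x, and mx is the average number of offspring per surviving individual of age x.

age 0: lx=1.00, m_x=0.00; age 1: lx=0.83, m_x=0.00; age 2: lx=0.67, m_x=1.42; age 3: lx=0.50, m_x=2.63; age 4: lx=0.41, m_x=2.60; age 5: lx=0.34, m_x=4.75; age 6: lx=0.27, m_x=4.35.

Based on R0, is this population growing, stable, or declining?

R0 = Σ lx·mx = 0 + 0 + 0.9514 + 1.315 + 1.066 + 1.615 + 1.1745 = 6.1219
R0 > 1, so the population is growing.

growing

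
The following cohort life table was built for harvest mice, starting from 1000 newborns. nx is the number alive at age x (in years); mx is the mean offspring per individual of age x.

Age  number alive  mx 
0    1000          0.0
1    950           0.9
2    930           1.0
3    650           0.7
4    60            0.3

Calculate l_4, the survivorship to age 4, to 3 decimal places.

0.060

l_4 = n_4/n_0 = 60/1000 = 0.06 → 0.060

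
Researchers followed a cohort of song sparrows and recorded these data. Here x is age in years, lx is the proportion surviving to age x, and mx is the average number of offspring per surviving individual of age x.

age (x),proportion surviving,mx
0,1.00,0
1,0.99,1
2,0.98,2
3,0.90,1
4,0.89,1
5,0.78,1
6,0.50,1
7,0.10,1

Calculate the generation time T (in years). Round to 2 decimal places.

3.07

lx·mx: 0, 0.99, 1.96, 0.9, 0.89, 0.78, 0.5, 0.1 → R0 = 6.12
x·lx·mx: 0, 0.99, 3.92, 2.7, 3.56, 3.9, 3, 0.7 → Σ = 18.77
T = 18.77 / 6.12 = 3.066993… → 3.07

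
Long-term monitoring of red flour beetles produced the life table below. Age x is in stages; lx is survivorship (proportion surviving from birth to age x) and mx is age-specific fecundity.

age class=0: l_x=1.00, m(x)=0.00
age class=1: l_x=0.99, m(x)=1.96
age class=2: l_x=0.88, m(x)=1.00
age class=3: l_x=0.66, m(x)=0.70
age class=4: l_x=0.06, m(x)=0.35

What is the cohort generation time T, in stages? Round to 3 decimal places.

lx·mx: 0, 1.9404, 0.88, 0.462, 0.021 → R0 = 3.3034
x·lx·mx: 0, 1.9404, 1.76, 1.386, 0.084 → Σ = 5.1704
T = 5.1704 / 3.3034 = 1.565175… → 1.565

1.565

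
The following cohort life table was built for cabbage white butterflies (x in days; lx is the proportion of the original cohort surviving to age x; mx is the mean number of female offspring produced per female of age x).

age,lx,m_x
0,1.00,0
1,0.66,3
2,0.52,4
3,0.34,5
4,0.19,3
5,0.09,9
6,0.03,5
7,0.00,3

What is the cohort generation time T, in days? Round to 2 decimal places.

lx·mx: 0, 1.98, 2.08, 1.7, 0.57, 0.81, 0.15, 0 → R0 = 7.29
x·lx·mx: 0, 1.98, 4.16, 5.1, 2.28, 4.05, 0.9, 0 → Σ = 18.47
T = 18.47 / 7.29 = 2.533608… → 2.53

2.53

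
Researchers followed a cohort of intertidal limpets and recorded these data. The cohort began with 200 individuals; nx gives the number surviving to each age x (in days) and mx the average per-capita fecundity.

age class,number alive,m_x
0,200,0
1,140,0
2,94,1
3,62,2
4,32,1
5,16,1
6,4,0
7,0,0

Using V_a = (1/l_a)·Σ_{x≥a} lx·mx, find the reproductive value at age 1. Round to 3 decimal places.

lx = nx/n0 = nx/200: 1, 0.7, 0.47, 0.31, 0.16, 0.08, 0.02, 0
lx·mx for x ≥ 1: 0, 0.47, 0.62, 0.16, 0.08, 0, 0 → sum = 1.33
V_1 = 1.33 / l_1 = 1.33 / 0.7 = 1.9 → 1.900

1.900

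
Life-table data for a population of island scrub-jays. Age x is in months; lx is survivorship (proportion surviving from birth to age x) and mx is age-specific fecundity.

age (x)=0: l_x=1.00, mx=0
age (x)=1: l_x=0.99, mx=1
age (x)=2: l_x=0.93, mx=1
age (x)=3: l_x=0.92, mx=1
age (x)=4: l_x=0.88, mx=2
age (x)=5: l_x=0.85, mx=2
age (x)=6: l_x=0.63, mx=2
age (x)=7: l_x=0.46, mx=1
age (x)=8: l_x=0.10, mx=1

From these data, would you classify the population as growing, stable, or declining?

growing

R0 = Σ lx·mx = 0 + 0.99 + 0.93 + 0.92 + 1.76 + 1.7 + 1.26 + 0.46 + 0.1 = 8.12
R0 > 1, so the population is growing.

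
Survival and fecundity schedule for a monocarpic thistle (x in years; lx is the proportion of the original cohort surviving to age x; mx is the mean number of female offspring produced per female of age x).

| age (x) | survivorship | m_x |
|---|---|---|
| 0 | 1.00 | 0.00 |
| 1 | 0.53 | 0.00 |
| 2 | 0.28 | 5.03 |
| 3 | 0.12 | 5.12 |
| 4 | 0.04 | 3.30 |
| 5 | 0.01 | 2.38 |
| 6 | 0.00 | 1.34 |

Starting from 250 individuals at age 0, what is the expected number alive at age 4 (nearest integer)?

Expected survivors = N0 · l_4 = 250 × 0.04 = 10 → 10

10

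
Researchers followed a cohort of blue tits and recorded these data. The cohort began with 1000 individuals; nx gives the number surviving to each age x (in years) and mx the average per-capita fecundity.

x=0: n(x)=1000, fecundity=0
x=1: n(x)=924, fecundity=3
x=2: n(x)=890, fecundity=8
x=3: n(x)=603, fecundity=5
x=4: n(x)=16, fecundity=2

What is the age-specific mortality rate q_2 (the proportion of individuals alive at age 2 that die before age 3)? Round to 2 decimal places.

0.32

lx = nx/n0 = nx/1000: 1, 0.924, 0.89, 0.603, 0.016
q_2 = (l_2 − l_3) / l_2 = (0.89 − 0.603) / 0.89
     = 0.287 / 0.89 = 0.322472… → 0.32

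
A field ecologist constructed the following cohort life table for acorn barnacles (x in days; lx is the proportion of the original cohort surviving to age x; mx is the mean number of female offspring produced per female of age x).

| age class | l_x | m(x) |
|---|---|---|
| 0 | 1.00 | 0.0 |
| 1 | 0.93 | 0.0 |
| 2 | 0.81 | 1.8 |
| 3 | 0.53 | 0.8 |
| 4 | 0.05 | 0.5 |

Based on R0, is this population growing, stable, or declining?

growing

R0 = Σ lx·mx = 0 + 0 + 1.458 + 0.424 + 0.025 = 1.907
R0 > 1, so the population is growing.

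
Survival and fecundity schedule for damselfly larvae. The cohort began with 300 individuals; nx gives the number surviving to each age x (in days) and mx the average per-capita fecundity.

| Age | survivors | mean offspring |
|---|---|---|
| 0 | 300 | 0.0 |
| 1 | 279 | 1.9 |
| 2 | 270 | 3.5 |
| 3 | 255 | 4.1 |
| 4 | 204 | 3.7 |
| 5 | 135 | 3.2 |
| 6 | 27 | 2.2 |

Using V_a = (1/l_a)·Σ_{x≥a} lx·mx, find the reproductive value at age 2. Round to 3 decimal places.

lx = nx/n0 = nx/300: 1, 0.93, 0.9, 0.85, 0.68, 0.45, 0.09
lx·mx for x ≥ 2: 3.15, 3.485, 2.516, 1.44, 0.198 → sum = 10.789
V_2 = 10.789 / l_2 = 10.789 / 0.9 = 11.987778… → 11.988

11.988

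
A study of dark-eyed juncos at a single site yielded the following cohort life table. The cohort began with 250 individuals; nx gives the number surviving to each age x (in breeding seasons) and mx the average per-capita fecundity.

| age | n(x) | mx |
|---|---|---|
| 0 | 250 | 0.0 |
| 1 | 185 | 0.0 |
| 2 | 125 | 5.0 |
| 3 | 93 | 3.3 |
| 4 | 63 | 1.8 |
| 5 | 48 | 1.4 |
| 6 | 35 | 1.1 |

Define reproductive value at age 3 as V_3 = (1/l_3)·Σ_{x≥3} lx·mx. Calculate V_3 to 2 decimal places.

lx = nx/n0 = nx/250: 1, 0.74, 0.5, 0.372, 0.252, 0.192, 0.14
lx·mx for x ≥ 3: 1.2276, 0.4536, 0.2688, 0.154 → sum = 2.104
V_3 = 2.104 / l_3 = 2.104 / 0.372 = 5.655914… → 5.66

5.66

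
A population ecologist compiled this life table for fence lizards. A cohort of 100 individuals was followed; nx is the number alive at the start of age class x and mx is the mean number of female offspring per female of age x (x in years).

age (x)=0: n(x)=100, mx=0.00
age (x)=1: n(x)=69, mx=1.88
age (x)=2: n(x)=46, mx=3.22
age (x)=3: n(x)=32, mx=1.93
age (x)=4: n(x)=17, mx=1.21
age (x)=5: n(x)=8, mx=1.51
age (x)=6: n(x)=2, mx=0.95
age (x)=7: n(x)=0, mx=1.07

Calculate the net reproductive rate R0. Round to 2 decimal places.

lx = nx/n0 = nx/100: 1, 0.69, 0.46, 0.32, 0.17, 0.08, 0.02, 0
lx·mx by age: 0, 1.2972, 1.4812, 0.6176, 0.2057, 0.1208, 0.019, 0
R0 = Σ lx·mx = 3.7415 → 3.74

3.74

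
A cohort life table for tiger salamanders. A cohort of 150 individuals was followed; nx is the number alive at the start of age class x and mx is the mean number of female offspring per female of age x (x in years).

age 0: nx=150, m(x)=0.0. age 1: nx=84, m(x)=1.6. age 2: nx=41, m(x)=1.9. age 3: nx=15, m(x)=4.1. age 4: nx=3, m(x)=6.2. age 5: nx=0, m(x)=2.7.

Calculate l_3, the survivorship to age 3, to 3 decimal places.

l_3 = n_3/n_0 = 15/150 = 0.1 → 0.100

0.100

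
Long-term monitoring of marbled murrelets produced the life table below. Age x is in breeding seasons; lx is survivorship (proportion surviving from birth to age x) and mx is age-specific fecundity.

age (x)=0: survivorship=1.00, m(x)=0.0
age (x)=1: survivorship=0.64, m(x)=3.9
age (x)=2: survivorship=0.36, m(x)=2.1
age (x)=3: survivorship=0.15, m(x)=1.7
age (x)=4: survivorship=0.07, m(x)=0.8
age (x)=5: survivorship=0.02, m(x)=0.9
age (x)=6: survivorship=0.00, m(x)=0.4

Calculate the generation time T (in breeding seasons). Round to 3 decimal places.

1.421

lx·mx: 0, 2.496, 0.756, 0.255, 0.056, 0.018, 0 → R0 = 3.581
x·lx·mx: 0, 2.496, 1.512, 0.765, 0.224, 0.09, 0 → Σ = 5.087
T = 5.087 / 3.581 = 1.420553… → 1.421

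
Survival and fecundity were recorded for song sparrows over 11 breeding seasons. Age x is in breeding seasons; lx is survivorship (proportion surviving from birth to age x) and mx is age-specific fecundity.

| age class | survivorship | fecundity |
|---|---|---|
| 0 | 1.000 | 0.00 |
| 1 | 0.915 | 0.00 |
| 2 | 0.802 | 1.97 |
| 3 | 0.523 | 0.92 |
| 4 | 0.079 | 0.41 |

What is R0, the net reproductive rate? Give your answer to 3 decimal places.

lx·mx by age: 0, 0, 1.57994, 0.48116, 0.03239
R0 = Σ lx·mx = 2.09349 → 2.093

2.093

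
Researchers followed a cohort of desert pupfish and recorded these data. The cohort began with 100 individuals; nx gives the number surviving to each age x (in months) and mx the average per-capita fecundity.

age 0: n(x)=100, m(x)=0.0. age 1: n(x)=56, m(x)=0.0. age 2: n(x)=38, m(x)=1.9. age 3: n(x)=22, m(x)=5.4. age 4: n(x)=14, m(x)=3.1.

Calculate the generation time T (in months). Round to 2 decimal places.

2.88

lx = nx/n0 = nx/100: 1, 0.56, 0.38, 0.22, 0.14
lx·mx: 0, 0, 0.722, 1.188, 0.434 → R0 = 2.344
x·lx·mx: 0, 0, 1.444, 3.564, 1.736 → Σ = 6.744
T = 6.744 / 2.344 = 2.877133… → 2.88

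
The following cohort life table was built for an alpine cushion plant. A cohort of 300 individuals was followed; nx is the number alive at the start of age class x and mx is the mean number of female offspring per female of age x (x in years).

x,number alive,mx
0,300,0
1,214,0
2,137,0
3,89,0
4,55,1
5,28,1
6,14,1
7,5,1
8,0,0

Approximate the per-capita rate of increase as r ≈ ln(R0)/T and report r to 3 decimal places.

-0.230

lx = nx/n0 = nx/300: 1, 0.71333…, 0.45667…, 0.29667…, 0.18333…, 0.09333…, 0.04667…, 0.01667…, 0
R0 = Σ lx·mx = 0 + 0 + 0 + 0 + 0.18333… + 0.09333… + 0.04667… + 0.01667… + 0 = 0.34…
Σ x·lx·mx = 1.596667…; T = 1.596667…/0.34… = 4.69608…
r ≈ ln(R0)/T = ln(0.34…)/4.69608… = -0.22973… → -0.230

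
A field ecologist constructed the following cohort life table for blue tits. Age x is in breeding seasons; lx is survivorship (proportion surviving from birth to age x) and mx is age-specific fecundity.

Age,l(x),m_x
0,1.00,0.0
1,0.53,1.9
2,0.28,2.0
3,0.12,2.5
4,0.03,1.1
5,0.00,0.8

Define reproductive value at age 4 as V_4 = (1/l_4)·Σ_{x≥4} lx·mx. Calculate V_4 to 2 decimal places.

1.10

lx·mx for x ≥ 4: 0.033, 0 → sum = 0.033
V_4 = 0.033 / l_4 = 0.033 / 0.03 = 1.1 → 1.10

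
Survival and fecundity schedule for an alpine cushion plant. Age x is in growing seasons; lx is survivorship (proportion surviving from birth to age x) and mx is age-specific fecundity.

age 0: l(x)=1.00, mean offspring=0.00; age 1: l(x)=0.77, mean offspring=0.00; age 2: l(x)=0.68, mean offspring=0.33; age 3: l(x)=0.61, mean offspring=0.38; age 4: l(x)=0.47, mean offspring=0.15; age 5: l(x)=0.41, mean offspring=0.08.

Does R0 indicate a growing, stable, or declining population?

declining

R0 = Σ lx·mx = 0 + 0 + 0.2244 + 0.2318 + 0.0705 + 0.0328 = 0.5595
R0 < 1, so the population is declining.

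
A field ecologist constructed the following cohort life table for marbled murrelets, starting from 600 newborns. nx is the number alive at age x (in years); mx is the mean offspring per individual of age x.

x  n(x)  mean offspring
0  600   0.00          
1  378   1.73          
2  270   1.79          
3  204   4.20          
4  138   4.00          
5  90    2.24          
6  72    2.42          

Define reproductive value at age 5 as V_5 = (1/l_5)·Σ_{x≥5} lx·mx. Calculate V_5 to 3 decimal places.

4.176

lx = nx/n0 = nx/600: 1, 0.63, 0.45, 0.34, 0.23, 0.15, 0.12
lx·mx for x ≥ 5: 0.336, 0.2904 → sum = 0.6264
V_5 = 0.6264 / l_5 = 0.6264 / 0.15 = 4.176 → 4.176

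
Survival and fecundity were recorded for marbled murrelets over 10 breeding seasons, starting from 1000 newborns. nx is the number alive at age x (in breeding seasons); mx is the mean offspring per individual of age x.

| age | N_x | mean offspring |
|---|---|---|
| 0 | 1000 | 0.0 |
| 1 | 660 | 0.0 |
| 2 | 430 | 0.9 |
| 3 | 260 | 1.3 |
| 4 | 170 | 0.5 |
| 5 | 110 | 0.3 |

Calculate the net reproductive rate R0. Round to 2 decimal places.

0.84

lx = nx/n0 = nx/1000: 1, 0.66, 0.43, 0.26, 0.17, 0.11
lx·mx by age: 0, 0, 0.387, 0.338, 0.085, 0.033
R0 = Σ lx·mx = 0.843 → 0.84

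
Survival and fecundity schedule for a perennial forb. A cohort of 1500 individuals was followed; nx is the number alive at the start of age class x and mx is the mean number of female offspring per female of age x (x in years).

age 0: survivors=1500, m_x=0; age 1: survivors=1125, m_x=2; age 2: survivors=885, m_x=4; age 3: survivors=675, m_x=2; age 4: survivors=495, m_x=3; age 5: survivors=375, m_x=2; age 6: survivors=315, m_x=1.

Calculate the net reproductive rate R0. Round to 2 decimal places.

6.46

lx = nx/n0 = nx/1500: 1, 0.75, 0.59, 0.45, 0.33, 0.25, 0.21
lx·mx by age: 0, 1.5, 2.36, 0.9, 0.99, 0.5, 0.21
R0 = Σ lx·mx = 6.46 → 6.46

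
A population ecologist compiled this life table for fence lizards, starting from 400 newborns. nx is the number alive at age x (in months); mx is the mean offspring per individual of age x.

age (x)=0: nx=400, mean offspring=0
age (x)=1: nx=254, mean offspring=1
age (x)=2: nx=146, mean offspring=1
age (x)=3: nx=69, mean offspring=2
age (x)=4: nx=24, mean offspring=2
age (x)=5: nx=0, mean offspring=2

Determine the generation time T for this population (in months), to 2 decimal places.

1.97

lx = nx/n0 = nx/400: 1, 0.635, 0.365, 0.1725, 0.06, 0
lx·mx: 0, 0.635, 0.365, 0.345, 0.12, 0 → R0 = 1.465
x·lx·mx: 0, 0.635, 0.73, 1.035, 0.48, 0 → Σ = 2.88
T = 2.88 / 1.465 = 1.96587… → 1.97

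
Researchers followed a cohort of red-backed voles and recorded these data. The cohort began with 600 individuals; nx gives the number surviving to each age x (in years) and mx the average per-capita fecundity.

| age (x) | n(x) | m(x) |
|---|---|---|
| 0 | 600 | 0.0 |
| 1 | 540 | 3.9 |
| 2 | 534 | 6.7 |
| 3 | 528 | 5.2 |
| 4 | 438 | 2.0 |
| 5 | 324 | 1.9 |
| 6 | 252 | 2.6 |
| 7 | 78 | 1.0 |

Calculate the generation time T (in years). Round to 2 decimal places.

lx = nx/n0 = nx/600: 1, 0.9, 0.89, 0.88, 0.73, 0.54, 0.42, 0.13
lx·mx: 0, 3.51, 5.963, 4.576, 1.46, 1.026, 1.092, 0.13 → R0 = 17.757
x·lx·mx: 0, 3.51, 11.926, 13.728, 5.84, 5.13, 6.552, 0.91 → Σ = 47.596
T = 47.596 / 17.757 = 2.680408… → 2.68

2.68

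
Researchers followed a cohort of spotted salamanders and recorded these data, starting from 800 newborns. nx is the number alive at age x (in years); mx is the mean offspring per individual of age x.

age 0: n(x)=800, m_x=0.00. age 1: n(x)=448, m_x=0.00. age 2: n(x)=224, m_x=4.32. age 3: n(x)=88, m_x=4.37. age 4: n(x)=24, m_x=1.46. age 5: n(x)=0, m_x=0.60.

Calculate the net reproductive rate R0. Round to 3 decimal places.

1.734

lx = nx/n0 = nx/800: 1, 0.56, 0.28, 0.11, 0.03, 0
lx·mx by age: 0, 0, 1.2096, 0.4807, 0.0438, 0
R0 = Σ lx·mx = 1.7341 → 1.734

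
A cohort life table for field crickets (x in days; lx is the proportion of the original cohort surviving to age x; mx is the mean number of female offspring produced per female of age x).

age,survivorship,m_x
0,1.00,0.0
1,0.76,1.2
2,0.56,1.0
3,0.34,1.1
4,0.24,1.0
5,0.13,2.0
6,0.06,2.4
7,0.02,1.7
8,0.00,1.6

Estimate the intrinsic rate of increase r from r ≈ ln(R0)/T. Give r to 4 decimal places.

0.3586

R0 = Σ lx·mx = 0 + 0.912 + 0.56 + 0.374 + 0.24 + 0.26 + 0.144 + 0.034 + 0 = 2.524
Σ x·lx·mx = 6.516; T = 6.516/2.524 = 2.58162…
r ≈ ln(R0)/T = ln(2.524)/2.58162… = 0.35863… → 0.3586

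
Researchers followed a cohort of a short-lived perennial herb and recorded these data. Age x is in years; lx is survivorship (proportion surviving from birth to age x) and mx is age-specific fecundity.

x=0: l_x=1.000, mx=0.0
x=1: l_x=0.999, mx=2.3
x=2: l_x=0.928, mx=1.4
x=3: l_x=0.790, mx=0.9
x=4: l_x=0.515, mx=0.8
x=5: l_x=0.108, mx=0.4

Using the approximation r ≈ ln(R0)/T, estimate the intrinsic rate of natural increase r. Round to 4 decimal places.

0.8360

R0 = Σ lx·mx = 0 + 2.2977 + 1.2992 + 0.711 + 0.412 + 0.0432 = 4.7631
Σ x·lx·mx = 8.8931; T = 8.8931/4.7631 = 1.86708…
r ≈ ln(R0)/T = ln(4.7631)/1.86708… = 0.83601… → 0.8360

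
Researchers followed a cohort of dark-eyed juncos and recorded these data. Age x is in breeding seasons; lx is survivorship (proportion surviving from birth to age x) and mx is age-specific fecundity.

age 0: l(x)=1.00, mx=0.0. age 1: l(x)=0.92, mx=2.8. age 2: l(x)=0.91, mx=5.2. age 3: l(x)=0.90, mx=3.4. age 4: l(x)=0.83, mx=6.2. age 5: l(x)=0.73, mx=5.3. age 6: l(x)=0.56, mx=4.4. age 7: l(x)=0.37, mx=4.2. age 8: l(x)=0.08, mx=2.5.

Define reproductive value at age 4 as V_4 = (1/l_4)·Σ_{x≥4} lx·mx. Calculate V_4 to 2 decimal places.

lx·mx for x ≥ 4: 5.146, 3.869, 2.464, 1.554, 0.2 → sum = 13.233
V_4 = 13.233 / l_4 = 13.233 / 0.83 = 15.943373… → 15.94

15.94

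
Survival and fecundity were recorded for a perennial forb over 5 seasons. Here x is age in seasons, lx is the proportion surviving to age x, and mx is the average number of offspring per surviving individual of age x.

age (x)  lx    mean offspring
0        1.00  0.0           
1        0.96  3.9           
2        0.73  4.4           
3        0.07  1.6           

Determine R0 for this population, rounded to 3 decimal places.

lx·mx by age: 0, 3.744, 3.212, 0.112
R0 = Σ lx·mx = 7.068 → 7.068

7.068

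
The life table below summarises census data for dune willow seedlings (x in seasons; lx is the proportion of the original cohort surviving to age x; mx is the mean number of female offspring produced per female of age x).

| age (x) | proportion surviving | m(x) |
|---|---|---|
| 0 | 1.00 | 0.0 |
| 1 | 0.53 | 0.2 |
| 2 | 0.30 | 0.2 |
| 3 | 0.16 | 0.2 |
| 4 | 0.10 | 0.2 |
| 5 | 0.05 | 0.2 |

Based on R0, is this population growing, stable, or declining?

R0 = Σ lx·mx = 0 + 0.106 + 0.06 + 0.032 + 0.02 + 0.01 = 0.228
R0 < 1, so the population is declining.

declining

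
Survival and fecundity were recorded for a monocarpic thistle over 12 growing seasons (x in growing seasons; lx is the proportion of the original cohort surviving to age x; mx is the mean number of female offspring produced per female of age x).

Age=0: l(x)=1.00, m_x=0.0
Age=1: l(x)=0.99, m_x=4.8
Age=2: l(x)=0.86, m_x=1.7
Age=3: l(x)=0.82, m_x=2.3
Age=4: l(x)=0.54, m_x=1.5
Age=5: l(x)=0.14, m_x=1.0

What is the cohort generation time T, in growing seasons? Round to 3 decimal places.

lx·mx: 0, 4.752, 1.462, 1.886, 0.81, 0.14 → R0 = 9.05
x·lx·mx: 0, 4.752, 2.924, 5.658, 3.24, 0.7 → Σ = 17.274
T = 17.274 / 9.05 = 1.908729… → 1.909

1.909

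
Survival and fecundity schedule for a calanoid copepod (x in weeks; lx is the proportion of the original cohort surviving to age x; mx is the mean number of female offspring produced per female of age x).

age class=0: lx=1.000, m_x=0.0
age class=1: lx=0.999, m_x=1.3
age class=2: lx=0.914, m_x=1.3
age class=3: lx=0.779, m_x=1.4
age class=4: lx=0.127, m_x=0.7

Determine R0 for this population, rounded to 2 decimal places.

3.67

lx·mx by age: 0, 1.2987, 1.1882, 1.0906, 0.0889
R0 = Σ lx·mx = 3.6664 → 3.67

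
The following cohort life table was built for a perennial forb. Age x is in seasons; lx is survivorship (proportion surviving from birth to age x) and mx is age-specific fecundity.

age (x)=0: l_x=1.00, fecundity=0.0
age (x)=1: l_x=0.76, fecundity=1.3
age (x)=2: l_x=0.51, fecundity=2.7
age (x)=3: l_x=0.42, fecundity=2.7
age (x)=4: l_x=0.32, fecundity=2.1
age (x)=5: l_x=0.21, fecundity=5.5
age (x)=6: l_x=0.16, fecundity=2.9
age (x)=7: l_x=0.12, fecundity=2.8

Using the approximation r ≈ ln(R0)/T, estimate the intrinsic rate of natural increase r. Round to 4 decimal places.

R0 = Σ lx·mx = 0 + 0.988 + 1.377 + 1.134 + 0.672 + 1.155 + 0.464 + 0.336 = 6.126
Σ x·lx·mx = 20.743; T = 20.743/6.126 = 3.38606…
r ≈ ln(R0)/T = ln(6.126)/3.38606… = 0.535295… → 0.5353

0.5353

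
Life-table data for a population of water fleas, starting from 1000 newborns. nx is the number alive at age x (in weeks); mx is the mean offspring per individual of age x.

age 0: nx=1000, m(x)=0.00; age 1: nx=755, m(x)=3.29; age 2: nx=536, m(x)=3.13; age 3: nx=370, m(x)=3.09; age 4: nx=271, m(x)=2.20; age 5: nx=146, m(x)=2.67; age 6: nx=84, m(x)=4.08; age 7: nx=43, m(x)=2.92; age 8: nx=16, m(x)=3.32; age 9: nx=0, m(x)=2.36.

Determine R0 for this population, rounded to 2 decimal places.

6.81

lx = nx/n0 = nx/1000: 1, 0.755, 0.536, 0.37, 0.271, 0.146, 0.084, 0.043, 0.016, 0
lx·mx by age: 0, 2.48395, 1.67768, 1.1433, 0.5962, 0.38982, 0.34272, 0.12556, 0.05312, 0
R0 = Σ lx·mx = 6.81235 → 6.81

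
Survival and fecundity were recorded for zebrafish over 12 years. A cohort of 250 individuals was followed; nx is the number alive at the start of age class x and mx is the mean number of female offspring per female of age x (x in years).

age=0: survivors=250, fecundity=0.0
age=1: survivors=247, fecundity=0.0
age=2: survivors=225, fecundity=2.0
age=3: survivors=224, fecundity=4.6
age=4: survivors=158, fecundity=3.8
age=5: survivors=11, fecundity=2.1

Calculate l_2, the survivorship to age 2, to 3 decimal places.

0.900

l_2 = n_2/n_0 = 225/250 = 0.9 → 0.900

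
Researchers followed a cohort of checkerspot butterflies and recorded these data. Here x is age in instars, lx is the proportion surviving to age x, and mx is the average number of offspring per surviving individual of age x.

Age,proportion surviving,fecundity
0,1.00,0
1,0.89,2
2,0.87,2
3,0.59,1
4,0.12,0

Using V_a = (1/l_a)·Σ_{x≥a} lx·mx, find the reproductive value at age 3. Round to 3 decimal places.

lx·mx for x ≥ 3: 0.59, 0 → sum = 0.59
V_3 = 0.59 / l_3 = 0.59 / 0.59 = 1 → 1.000

1.000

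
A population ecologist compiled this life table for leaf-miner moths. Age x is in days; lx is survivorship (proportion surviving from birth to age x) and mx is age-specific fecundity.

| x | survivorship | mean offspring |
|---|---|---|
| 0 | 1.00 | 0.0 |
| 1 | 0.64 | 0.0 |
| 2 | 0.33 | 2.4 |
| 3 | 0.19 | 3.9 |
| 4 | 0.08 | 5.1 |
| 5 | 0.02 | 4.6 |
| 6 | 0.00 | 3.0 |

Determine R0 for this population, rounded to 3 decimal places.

lx·mx by age: 0, 0, 0.792, 0.741, 0.408, 0.092, 0
R0 = Σ lx·mx = 2.033 → 2.033

2.033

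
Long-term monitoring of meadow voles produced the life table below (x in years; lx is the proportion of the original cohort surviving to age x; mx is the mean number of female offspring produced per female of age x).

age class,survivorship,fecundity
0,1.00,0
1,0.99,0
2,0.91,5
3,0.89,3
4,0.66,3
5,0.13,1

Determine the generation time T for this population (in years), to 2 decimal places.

lx·mx: 0, 0, 4.55, 2.67, 1.98, 0.13 → R0 = 9.33
x·lx·mx: 0, 0, 9.1, 8.01, 7.92, 0.65 → Σ = 25.68
T = 25.68 / 9.33 = 2.752412… → 2.75

2.75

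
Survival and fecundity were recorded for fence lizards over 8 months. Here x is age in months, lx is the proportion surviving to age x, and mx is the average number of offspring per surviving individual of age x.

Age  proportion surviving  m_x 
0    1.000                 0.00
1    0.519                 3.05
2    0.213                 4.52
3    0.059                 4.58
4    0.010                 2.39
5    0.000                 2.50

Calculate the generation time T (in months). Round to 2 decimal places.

1.55

lx·mx: 0, 1.58295, 0.96276, 0.27022, 0.0239, 0 → R0 = 2.83983
x·lx·mx: 0, 1.58295, 1.92552, 0.81066, 0.0956, 0 → Σ = 4.41473
T = 4.41473 / 2.83983 = 1.554575… → 1.55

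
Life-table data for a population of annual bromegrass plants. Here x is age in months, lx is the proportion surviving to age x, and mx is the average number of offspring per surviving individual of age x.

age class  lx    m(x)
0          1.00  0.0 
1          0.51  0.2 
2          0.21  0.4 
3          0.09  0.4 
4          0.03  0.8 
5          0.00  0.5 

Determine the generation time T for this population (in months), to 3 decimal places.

lx·mx: 0, 0.102, 0.084, 0.036, 0.024, 0 → R0 = 0.246
x·lx·mx: 0, 0.102, 0.168, 0.108, 0.096, 0 → Σ = 0.474
T = 0.474 / 0.246 = 1.926829… → 1.927

1.927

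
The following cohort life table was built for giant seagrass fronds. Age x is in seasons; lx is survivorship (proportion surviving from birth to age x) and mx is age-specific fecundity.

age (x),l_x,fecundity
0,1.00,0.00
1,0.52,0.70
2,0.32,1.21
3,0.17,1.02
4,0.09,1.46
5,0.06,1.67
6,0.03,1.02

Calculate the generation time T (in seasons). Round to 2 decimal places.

2.42

lx·mx: 0, 0.364, 0.3872, 0.1734, 0.1314, 0.1002, 0.0306 → R0 = 1.1868
x·lx·mx: 0, 0.364, 0.7744, 0.5202, 0.5256, 0.501, 0.1836 → Σ = 2.8688
T = 2.8688 / 1.1868 = 2.417256… → 2.42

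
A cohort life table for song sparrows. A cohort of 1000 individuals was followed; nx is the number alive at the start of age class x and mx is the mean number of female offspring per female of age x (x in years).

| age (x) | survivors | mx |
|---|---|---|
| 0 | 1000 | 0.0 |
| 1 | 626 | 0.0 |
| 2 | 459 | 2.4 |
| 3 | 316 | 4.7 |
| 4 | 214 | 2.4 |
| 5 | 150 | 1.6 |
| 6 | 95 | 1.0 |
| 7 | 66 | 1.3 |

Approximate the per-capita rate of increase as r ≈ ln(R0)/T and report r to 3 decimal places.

0.400

lx = nx/n0 = nx/1000: 1, 0.626, 0.459, 0.316, 0.214, 0.15, 0.095, 0.066
R0 = Σ lx·mx = 0 + 0 + 1.1016 + 1.4852 + 0.5136 + 0.24 + 0.095 + 0.0858 = 3.5212
Σ x·lx·mx = 11.0838; T = 11.0838/3.5212 = 3.14773…
r ≈ ln(R0)/T = ln(3.5212)/3.14773… = 0.39991… → 0.400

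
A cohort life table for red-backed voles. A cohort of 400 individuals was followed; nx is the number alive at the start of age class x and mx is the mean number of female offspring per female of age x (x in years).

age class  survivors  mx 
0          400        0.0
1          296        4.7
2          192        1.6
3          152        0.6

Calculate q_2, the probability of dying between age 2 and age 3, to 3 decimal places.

0.208

lx = nx/n0 = nx/400: 1, 0.74, 0.48, 0.38
q_2 = (l_2 − l_3) / l_2 = (0.48 − 0.38) / 0.48
     = 0.1 / 0.48 = 0.208333… → 0.208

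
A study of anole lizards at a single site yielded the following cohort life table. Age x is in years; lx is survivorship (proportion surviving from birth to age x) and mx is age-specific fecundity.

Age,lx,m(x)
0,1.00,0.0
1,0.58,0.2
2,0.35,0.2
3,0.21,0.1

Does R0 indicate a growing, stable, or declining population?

R0 = Σ lx·mx = 0 + 0.116 + 0.07 + 0.021 = 0.207
R0 < 1, so the population is declining.

declining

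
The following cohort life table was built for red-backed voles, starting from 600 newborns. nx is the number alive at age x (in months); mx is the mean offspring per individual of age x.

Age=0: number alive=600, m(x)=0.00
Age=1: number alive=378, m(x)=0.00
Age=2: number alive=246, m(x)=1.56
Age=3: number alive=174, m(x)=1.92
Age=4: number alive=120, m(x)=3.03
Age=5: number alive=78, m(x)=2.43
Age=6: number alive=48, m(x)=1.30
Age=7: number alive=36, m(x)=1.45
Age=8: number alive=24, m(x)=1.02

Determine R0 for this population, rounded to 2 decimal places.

lx = nx/n0 = nx/600: 1, 0.63, 0.41, 0.29, 0.2, 0.13, 0.08, 0.06, 0.04
lx·mx by age: 0, 0, 0.6396, 0.5568, 0.606, 0.3159, 0.104, 0.087, 0.0408
R0 = Σ lx·mx = 2.3501 → 2.35

2.35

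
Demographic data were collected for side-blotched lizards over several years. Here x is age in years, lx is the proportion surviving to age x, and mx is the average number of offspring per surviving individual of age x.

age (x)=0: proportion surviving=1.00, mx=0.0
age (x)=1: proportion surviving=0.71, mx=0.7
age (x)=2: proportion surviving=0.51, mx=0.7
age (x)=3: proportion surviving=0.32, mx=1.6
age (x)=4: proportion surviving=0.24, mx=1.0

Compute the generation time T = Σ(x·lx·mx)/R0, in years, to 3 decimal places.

lx·mx: 0, 0.497, 0.357, 0.512, 0.24 → R0 = 1.606
x·lx·mx: 0, 0.497, 0.714, 1.536, 0.96 → Σ = 3.707
T = 3.707 / 1.606 = 2.308219… → 2.308

2.308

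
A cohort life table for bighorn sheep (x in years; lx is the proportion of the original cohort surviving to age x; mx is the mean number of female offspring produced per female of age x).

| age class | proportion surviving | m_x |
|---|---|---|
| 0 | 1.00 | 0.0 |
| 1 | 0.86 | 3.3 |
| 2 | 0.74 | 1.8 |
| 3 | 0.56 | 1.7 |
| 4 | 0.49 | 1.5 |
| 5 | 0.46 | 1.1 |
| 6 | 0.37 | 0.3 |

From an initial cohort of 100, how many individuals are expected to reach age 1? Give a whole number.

86

Expected survivors = N0 · l_1 = 100 × 0.86 = 86 → 86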